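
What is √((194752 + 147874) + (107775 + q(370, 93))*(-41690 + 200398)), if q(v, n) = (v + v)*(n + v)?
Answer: √71481632286 ≈ 2.6736e+5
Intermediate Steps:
q(v, n) = 2*v*(n + v) (q(v, n) = (2*v)*(n + v) = 2*v*(n + v))
√((194752 + 147874) + (107775 + q(370, 93))*(-41690 + 200398)) = √((194752 + 147874) + (107775 + 2*370*(93 + 370))*(-41690 + 200398)) = √(342626 + (107775 + 2*370*463)*158708) = √(342626 + (107775 + 342620)*158708) = √(342626 + 450395*158708) = √(342626 + 71481289660) = √71481632286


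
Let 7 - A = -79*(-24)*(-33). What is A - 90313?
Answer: -27738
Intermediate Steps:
A = 62575 (A = 7 - (-79*(-24))*(-33) = 7 - 1896*(-33) = 7 - 1*(-62568) = 7 + 62568 = 62575)
A - 90313 = 62575 - 90313 = -27738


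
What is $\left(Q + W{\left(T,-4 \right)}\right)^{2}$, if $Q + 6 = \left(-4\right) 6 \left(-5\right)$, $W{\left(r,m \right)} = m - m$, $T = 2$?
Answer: $12996$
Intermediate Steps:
$W{\left(r,m \right)} = 0$
$Q = 114$ ($Q = -6 + \left(-4\right) 6 \left(-5\right) = -6 - -120 = -6 + 120 = 114$)
$\left(Q + W{\left(T,-4 \right)}\right)^{2} = \left(114 + 0\right)^{2} = 114^{2} = 12996$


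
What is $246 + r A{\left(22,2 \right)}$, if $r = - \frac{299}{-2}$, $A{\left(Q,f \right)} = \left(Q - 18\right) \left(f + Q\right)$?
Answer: $14598$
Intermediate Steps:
$A{\left(Q,f \right)} = \left(-18 + Q\right) \left(Q + f\right)$
$r = \frac{299}{2}$ ($r = \left(-299\right) \left(- \frac{1}{2}\right) = \frac{299}{2} \approx 149.5$)
$246 + r A{\left(22,2 \right)} = 246 + \frac{299 \left(22^{2} - 396 - 36 + 22 \cdot 2\right)}{2} = 246 + \frac{299 \left(484 - 396 - 36 + 44\right)}{2} = 246 + \frac{299}{2} \cdot 96 = 246 + 14352 = 14598$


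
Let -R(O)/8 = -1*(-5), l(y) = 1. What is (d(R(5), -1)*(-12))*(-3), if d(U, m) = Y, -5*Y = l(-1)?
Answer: -36/5 ≈ -7.2000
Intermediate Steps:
Y = -⅕ (Y = -⅕*1 = -⅕ ≈ -0.20000)
R(O) = -40 (R(O) = -(-8)*(-5) = -8*5 = -40)
d(U, m) = -⅕
(d(R(5), -1)*(-12))*(-3) = -⅕*(-12)*(-3) = (12/5)*(-3) = -36/5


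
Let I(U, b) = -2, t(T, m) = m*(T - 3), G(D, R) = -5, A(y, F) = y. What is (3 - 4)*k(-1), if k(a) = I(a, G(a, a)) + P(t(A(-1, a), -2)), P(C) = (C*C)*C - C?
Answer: -502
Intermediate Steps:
t(T, m) = m*(-3 + T)
P(C) = C³ - C (P(C) = C²*C - C = C³ - C)
k(a) = 502 (k(a) = -2 + ((-2*(-3 - 1))³ - (-2)*(-3 - 1)) = -2 + ((-2*(-4))³ - (-2)*(-4)) = -2 + (8³ - 1*8) = -2 + (512 - 8) = -2 + 504 = 502)
(3 - 4)*k(-1) = (3 - 4)*502 = -1*502 = -502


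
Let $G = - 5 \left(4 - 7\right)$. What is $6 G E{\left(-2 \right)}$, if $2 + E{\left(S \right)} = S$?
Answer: $-360$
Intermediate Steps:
$E{\left(S \right)} = -2 + S$
$G = 15$ ($G = \left(-5\right) \left(-3\right) = 15$)
$6 G E{\left(-2 \right)} = 6 \cdot 15 \left(-2 - 2\right) = 90 \left(-4\right) = -360$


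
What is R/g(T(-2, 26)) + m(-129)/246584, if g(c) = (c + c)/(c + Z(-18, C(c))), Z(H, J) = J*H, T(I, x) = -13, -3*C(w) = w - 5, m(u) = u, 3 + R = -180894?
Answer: -207590885037/246584 ≈ -8.4187e+5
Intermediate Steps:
R = -180897 (R = -3 - 180894 = -180897)
C(w) = 5/3 - w/3 (C(w) = -(w - 5)/3 = -(-5 + w)/3 = 5/3 - w/3)
Z(H, J) = H*J
g(c) = 2*c/(-30 + 7*c) (g(c) = (c + c)/(c - 18*(5/3 - c/3)) = (2*c)/(c + (-30 + 6*c)) = (2*c)/(-30 + 7*c) = 2*c/(-30 + 7*c))
R/g(T(-2, 26)) + m(-129)/246584 = -180897/(2*(-13)/(-30 + 7*(-13))) - 129/246584 = -180897/(2*(-13)/(-30 - 91)) - 129*1/246584 = -180897/(2*(-13)/(-121)) - 129/246584 = -180897/(2*(-13)*(-1/121)) - 129/246584 = -180897/26/121 - 129/246584 = -180897*121/26 - 129/246584 = -21888537/26 - 129/246584 = -207590885037/246584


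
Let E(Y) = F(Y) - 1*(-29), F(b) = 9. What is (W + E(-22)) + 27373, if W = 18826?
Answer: 46237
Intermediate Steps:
E(Y) = 38 (E(Y) = 9 - 1*(-29) = 9 + 29 = 38)
(W + E(-22)) + 27373 = (18826 + 38) + 27373 = 18864 + 27373 = 46237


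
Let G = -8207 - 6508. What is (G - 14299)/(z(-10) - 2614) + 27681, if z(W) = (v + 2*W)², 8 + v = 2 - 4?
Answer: 23737124/857 ≈ 27698.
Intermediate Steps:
v = -10 (v = -8 + (2 - 4) = -8 - 2 = -10)
z(W) = (-10 + 2*W)²
G = -14715
(G - 14299)/(z(-10) - 2614) + 27681 = (-14715 - 14299)/(4*(-5 - 10)² - 2614) + 27681 = -29014/(4*(-15)² - 2614) + 27681 = -29014/(4*225 - 2614) + 27681 = -29014/(900 - 2614) + 27681 = -29014/(-1714) + 27681 = -29014*(-1/1714) + 27681 = 14507/857 + 27681 = 23737124/857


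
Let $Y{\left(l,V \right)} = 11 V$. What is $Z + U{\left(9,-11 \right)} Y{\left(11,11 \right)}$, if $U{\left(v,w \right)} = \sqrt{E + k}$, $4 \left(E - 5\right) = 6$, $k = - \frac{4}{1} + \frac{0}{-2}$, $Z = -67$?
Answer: $-67 + \frac{121 \sqrt{10}}{2} \approx 124.32$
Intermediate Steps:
$k = -4$ ($k = \left(-4\right) 1 + 0 \left(- \frac{1}{2}\right) = -4 + 0 = -4$)
$E = \frac{13}{2}$ ($E = 5 + \frac{1}{4} \cdot 6 = 5 + \frac{3}{2} = \frac{13}{2} \approx 6.5$)
$U{\left(v,w \right)} = \frac{\sqrt{10}}{2}$ ($U{\left(v,w \right)} = \sqrt{\frac{13}{2} - 4} = \sqrt{\frac{5}{2}} = \frac{\sqrt{10}}{2}$)
$Z + U{\left(9,-11 \right)} Y{\left(11,11 \right)} = -67 + \frac{\sqrt{10}}{2} \cdot 11 \cdot 11 = -67 + \frac{\sqrt{10}}{2} \cdot 121 = -67 + \frac{121 \sqrt{10}}{2}$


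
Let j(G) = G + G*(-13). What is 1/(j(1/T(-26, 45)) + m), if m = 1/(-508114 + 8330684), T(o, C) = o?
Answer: 101693410/46935433 ≈ 2.1667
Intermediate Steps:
j(G) = -12*G (j(G) = G - 13*G = -12*G)
m = 1/7822570 ≈ 1.2784e-7
1/(j(1/T(-26, 45)) + m) = 1/(-12/(-26) + 1/7822570) = 1/(-12*(-1/26) + 1/7822570) = 1/(6/13 + 1/7822570) = 1/(46935433/101693410) = 101693410/46935433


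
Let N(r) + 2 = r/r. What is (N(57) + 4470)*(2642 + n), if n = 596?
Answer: 14470622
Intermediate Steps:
N(r) = -1 (N(r) = -2 + r/r = -2 + 1 = -1)
(N(57) + 4470)*(2642 + n) = (-1 + 4470)*(2642 + 596) = 4469*3238 = 14470622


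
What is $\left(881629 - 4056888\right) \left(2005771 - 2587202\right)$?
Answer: $1846194015629$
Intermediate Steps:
$\left(881629 - 4056888\right) \left(2005771 - 2587202\right) = - 3175259 \left(2005771 - 2587202\right) = \left(-3175259\right) \left(-581431\right) = 1846194015629$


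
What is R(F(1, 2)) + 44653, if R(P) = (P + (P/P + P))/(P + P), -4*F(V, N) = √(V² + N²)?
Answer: 44654 - 2*√5/5 ≈ 44653.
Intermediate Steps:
F(V, N) = -√(N² + V²)/4 (F(V, N) = -√(V² + N²)/4 = -√(N² + V²)/4)
R(P) = (1 + 2*P)/(2*P) (R(P) = (P + (1 + P))/((2*P)) = (1 + 2*P)*(1/(2*P)) = (1 + 2*P)/(2*P))
R(F(1, 2)) + 44653 = (½ - √(2² + 1²)/4)/((-√(2² + 1²)/4)) + 44653 = (½ - √(4 + 1)/4)/((-√(4 + 1)/4)) + 44653 = (½ - √5/4)/((-√5/4)) + 44653 = (-4*√5/5)*(½ - √5/4) + 44653 = -4*√5*(½ - √5/4)/5 + 44653 = 44653 - 4*√5*(½ - √5/4)/5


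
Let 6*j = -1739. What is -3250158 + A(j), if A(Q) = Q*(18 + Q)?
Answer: -114169379/36 ≈ -3.1714e+6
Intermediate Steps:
j = -1739/6 (j = (⅙)*(-1739) = -1739/6 ≈ -289.83)
-3250158 + A(j) = -3250158 - 1739*(18 - 1739/6)/6 = -3250158 - 1739/6*(-1631/6) = -3250158 + 2836309/36 = -114169379/36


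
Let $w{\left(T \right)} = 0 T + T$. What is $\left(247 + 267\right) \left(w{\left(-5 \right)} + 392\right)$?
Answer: $198918$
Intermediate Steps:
$w{\left(T \right)} = T$ ($w{\left(T \right)} = 0 + T = T$)
$\left(247 + 267\right) \left(w{\left(-5 \right)} + 392\right) = \left(247 + 267\right) \left(-5 + 392\right) = 514 \cdot 387 = 198918$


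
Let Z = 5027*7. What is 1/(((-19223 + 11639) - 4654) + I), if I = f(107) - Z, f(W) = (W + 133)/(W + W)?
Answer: -107/5074569 ≈ -2.1086e-5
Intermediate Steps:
f(W) = (133 + W)/(2*W) (f(W) = (133 + W)/((2*W)) = (133 + W)*(1/(2*W)) = (133 + W)/(2*W))
Z = 35189
I = -3765103/107 (I = (½)*(133 + 107)/107 - 1*35189 = (½)*(1/107)*240 - 35189 = 120/107 - 35189 = -3765103/107 ≈ -35188.)
1/(((-19223 + 11639) - 4654) + I) = 1/(((-19223 + 11639) - 4654) - 3765103/107) = 1/((-7584 - 4654) - 3765103/107) = 1/(-12238 - 3765103/107) = 1/(-5074569/107) = -107/5074569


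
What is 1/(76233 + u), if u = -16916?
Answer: 1/59317 ≈ 1.6859e-5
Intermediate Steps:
1/(76233 + u) = 1/(76233 - 16916) = 1/59317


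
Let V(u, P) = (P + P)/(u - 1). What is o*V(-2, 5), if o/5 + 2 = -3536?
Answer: 176900/3 ≈ 58967.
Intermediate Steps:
V(u, P) = 2*P/(-1 + u) (V(u, P) = (2*P)/(-1 + u) = 2*P/(-1 + u))
o = -17690 (o = -10 + 5*(-3536) = -10 - 17680 = -17690)
o*V(-2, 5) = -35380*5/(-1 - 2) = -35380*5/(-3) = -35380*5*(-1)/3 = -17690*(-10/3) = 176900/3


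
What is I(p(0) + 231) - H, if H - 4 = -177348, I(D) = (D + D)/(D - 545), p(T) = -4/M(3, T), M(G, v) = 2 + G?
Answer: 139568577/787 ≈ 1.7734e+5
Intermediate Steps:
p(T) = -⅘ (p(T) = -4/(2 + 3) = -4/5 = -4*⅕ = -⅘)
I(D) = 2*D/(-545 + D) (I(D) = (2*D)/(-545 + D) = 2*D/(-545 + D))
H = -177344 (H = 4 - 177348 = -177344)
I(p(0) + 231) - H = 2*(-⅘ + 231)/(-545 + (-⅘ + 231)) - 1*(-177344) = 2*(1151/5)/(-545 + 1151/5) + 177344 = 2*(1151/5)/(-1574/5) + 177344 = 2*(1151/5)*(-5/1574) + 177344 = -1151/787 + 177344 = 139568577/787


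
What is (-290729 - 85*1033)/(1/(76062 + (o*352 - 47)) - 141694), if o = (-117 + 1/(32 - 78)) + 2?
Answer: 309311108886/115782276503 ≈ 2.6715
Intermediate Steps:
o = -5291/46 (o = (-117 + 1/(-46)) + 2 = (-117 - 1/46) + 2 = -5383/46 + 2 = -5291/46 ≈ -115.02)
(-290729 - 85*1033)/(1/(76062 + (o*352 - 47)) - 141694) = (-290729 - 85*1033)/(1/(76062 + (-5291/46*352 - 47)) - 141694) = (-290729 - 87805)/(1/(76062 + (-931216/23 - 47)) - 141694) = -378534/(1/(76062 - 932297/23) - 141694) = -378534/(1/(817129/23) - 141694) = -378534/(23/817129 - 141694) = -378534/(-115782276503/817129) = -378534*(-817129/115782276503) = 309311108886/115782276503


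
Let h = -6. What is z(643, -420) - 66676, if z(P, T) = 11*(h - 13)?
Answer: -66885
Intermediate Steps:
z(P, T) = -209 (z(P, T) = 11*(-6 - 13) = 11*(-19) = -209)
z(643, -420) - 66676 = -209 - 66676 = -66885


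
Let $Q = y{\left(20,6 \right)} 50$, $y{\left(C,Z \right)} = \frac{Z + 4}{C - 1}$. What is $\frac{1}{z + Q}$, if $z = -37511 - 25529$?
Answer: $- \frac{19}{1197260} \approx -1.587 \cdot 10^{-5}$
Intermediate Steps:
$y{\left(C,Z \right)} = \frac{4 + Z}{-1 + C}$
$z = -63040$ ($z = -37511 - 25529 = -63040$)
$Q = \frac{500}{19}$ ($Q = \frac{4 + 6}{-1 + 20} \cdot 50 = \frac{1}{19} \cdot 10 \cdot 50 = \frac{10}{19} \cdot 50 = \frac{500}{19} \approx 26.316$)
$\frac{1}{z + Q} = \frac{1}{-63040 + \frac{500}{19}} = \frac{1}{- \frac{1197260}{19}} = - \frac{19}{1197260}$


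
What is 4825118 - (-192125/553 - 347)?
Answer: 2668674270/553 ≈ 4.8258e+6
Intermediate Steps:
4825118 - (-192125/553 - 347) = 4825118 - 1*(-384016/553) = 4825118 + 384016/553 = 2668674270/553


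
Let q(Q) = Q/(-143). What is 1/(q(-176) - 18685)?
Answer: -13/242889 ≈ -5.3522e-5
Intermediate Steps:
q(Q) = -Q/143 (q(Q) = Q*(-1/143) = -Q/143)
1/(q(-176) - 18685) = 1/(-1/143*(-176) - 18685) = 1/(16/13 - 18685) = 1/(-242889/13) = -13/242889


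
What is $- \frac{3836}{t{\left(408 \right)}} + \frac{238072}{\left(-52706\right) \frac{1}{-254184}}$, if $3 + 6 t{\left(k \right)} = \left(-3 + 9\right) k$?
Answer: $\frac{24659290818344}{21477695} \approx 1.1481 \cdot 10^{6}$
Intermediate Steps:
$t{\left(k \right)} = - \frac{1}{2} + k$ ($t{\left(k \right)} = - \frac{1}{2} + \frac{\left(-3 + 9\right) k}{6} = - \frac{1}{2} + \frac{6 k}{6} = - \frac{1}{2} + k$)
$- \frac{3836}{t{\left(408 \right)}} + \frac{238072}{\left(-52706\right) \frac{1}{-254184}} = - \frac{3836}{- \frac{1}{2} + 408} + \frac{238072}{\left(-52706\right) \frac{1}{-254184}} = - \frac{3836}{\frac{815}{2}} + \frac{238072}{\left(-52706\right) \left(- \frac{1}{254184}\right)} = \left(-3836\right) \frac{2}{815} + \frac{238072}{\frac{26353}{127092}} = - \frac{7672}{815} + 238072 \cdot \frac{127092}{26353} = - \frac{7672}{815} + \frac{30257046624}{26353} = \frac{24659290818344}{21477695}$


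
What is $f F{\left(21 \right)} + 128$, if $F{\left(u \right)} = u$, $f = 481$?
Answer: $10229$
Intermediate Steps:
$f F{\left(21 \right)} + 128 = 481 \cdot 21 + 128 = 10101 + 128 = 10229$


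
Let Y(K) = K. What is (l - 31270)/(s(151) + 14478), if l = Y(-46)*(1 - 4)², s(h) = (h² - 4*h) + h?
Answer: -15842/18413 ≈ -0.86037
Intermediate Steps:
s(h) = h² - 3*h
l = -414 (l = -46*(1 - 4)² = -46*(-3)² = -46*9 = -414)
(l - 31270)/(s(151) + 14478) = (-414 - 31270)/(151*(-3 + 151) + 14478) = -31684/(151*148 + 14478) = -31684/(22348 + 14478) = -31684/36826 = -31684*1/36826 = -15842/18413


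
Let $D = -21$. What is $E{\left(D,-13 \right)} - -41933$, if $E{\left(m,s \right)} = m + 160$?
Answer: $42072$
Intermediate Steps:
$E{\left(m,s \right)} = 160 + m$
$E{\left(D,-13 \right)} - -41933 = \left(160 - 21\right) - -41933 = 139 + 41933 = 42072$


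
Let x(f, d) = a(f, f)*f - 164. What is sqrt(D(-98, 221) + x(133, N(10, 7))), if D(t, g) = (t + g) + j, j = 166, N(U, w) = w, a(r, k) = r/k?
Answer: sqrt(258) ≈ 16.062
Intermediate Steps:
x(f, d) = -164 + f (x(f, d) = (f/f)*f - 164 = 1*f - 164 = f - 164 = -164 + f)
D(t, g) = 166 + g + t (D(t, g) = (t + g) + 166 = (g + t) + 166 = 166 + g + t)
sqrt(D(-98, 221) + x(133, N(10, 7))) = sqrt((166 + 221 - 98) + (-164 + 133)) = sqrt(289 - 31) = sqrt(258)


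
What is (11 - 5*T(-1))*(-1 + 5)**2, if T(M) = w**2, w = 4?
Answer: -1104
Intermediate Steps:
T(M) = 16 (T(M) = 4**2 = 16)
(11 - 5*T(-1))*(-1 + 5)**2 = (11 - 5*16)*(-1 + 5)**2 = (11 - 80)*4**2 = -69*16 = -1104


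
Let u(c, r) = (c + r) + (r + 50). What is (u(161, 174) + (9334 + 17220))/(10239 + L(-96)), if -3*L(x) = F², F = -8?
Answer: 81339/30653 ≈ 2.6535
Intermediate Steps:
L(x) = -64/3 (L(x) = -⅓*(-8)² = -⅓*64 = -64/3)
u(c, r) = 50 + c + 2*r (u(c, r) = (c + r) + (50 + r) = 50 + c + 2*r)
(u(161, 174) + (9334 + 17220))/(10239 + L(-96)) = ((50 + 161 + 2*174) + (9334 + 17220))/(10239 - 64/3) = ((50 + 161 + 348) + 26554)/(30653/3) = (559 + 26554)*(3/30653) = 27113*(3/30653) = 81339/30653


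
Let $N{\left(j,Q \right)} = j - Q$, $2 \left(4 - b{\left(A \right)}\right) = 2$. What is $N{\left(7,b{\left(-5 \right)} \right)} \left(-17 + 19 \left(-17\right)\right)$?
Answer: $-1360$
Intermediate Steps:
$b{\left(A \right)} = 3$ ($b{\left(A \right)} = 4 - 1 = 3$)
$N{\left(7,b{\left(-5 \right)} \right)} \left(-17 + 19 \left(-17\right)\right) = \left(7 - 3\right) \left(-17 + 19 \left(-17\right)\right) = \left(7 - 3\right) \left(-17 - 323\right) = 4 \left(-340\right) = -1360$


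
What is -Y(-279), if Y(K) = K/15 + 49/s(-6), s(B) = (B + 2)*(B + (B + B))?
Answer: 6451/360 ≈ 17.919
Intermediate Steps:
s(B) = 3*B*(2 + B) (s(B) = (2 + B)*(B + 2*B) = (2 + B)*(3*B) = 3*B*(2 + B))
Y(K) = 49/72 + K/15 (Y(K) = K/15 + 49/((3*(-6)*(2 - 6))) = K*(1/15) + 49/((3*(-6)*(-4))) = K/15 + 49/72 = 49/72 + K/15)
-Y(-279) = -(49/72 + (1/15)*(-279)) = -(49/72 - 93/5) = -1*(-6451/360) = 6451/360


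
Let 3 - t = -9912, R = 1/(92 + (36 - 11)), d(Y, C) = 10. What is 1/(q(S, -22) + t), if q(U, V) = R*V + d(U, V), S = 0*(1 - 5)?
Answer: 117/1161203 ≈ 0.00010076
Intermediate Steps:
S = 0 (S = 0*(-4) = 0)
R = 1/117 (R = 1/(92 + 25) = 1/117 ≈ 0.0085470)
q(U, V) = 10 + V/117 (q(U, V) = V/117 + 10 = 10 + V/117)
t = 9915 (t = 3 - 1*(-9912) = 3 + 9912 = 9915)
1/(q(S, -22) + t) = 1/((10 + (1/117)*(-22)) + 9915) = 1/((10 - 22/117) + 9915) = 1/(1148/117 + 9915) = 1/(1161203/117) = 117/1161203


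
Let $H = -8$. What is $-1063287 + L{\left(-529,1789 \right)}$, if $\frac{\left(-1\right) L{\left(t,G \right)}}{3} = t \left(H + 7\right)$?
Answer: $-1064874$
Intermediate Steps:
$L{\left(t,G \right)} = 3 t$ ($L{\left(t,G \right)} = - 3 t \left(-8 + 7\right) = - 3 t \left(-1\right) = - 3 \left(- t\right) = 3 t$)
$-1063287 + L{\left(-529,1789 \right)} = -1063287 + 3 \left(-529\right) = -1063287 - 1587 = -1064874$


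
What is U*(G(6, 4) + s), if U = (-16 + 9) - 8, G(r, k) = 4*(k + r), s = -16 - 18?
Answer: -90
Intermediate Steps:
s = -34
G(r, k) = 4*k + 4*r
U = -15 (U = -7 - 8 = -15)
U*(G(6, 4) + s) = -15*((4*4 + 4*6) - 34) = -15*((16 + 24) - 34) = -15*(40 - 34) = -15*6 = -90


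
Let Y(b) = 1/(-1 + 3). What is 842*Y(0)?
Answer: 421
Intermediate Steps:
Y(b) = ½ (Y(b) = 1/2 = ½)
842*Y(0) = 842*(½) = 421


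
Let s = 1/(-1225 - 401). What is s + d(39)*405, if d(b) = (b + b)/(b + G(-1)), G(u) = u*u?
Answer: 2568265/3252 ≈ 789.75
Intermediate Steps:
s = -1/1626 (s = 1/(-1626) = -1/1626 ≈ -0.00061501)
G(u) = u²
d(b) = 2*b/(1 + b) (d(b) = (b + b)/(b + (-1)²) = (2*b)/(b + 1) = (2*b)/(1 + b) = 2*b/(1 + b))
s + d(39)*405 = -1/1626 + (2*39/(1 + 39))*405 = -1/1626 + (2*39/40)*405 = -1/1626 + (2*39*(1/40))*405 = -1/1626 + (39/20)*405 = -1/1626 + 3159/4 = 2568265/3252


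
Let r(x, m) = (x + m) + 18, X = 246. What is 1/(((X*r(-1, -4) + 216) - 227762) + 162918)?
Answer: -1/61430 ≈ -1.6279e-5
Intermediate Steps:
r(x, m) = 18 + m + x (r(x, m) = (m + x) + 18 = 18 + m + x)
1/(((X*r(-1, -4) + 216) - 227762) + 162918) = 1/(((246*(18 - 4 - 1) + 216) - 227762) + 162918) = 1/(((246*13 + 216) - 227762) + 162918) = 1/(((3198 + 216) - 227762) + 162918) = 1/((3414 - 227762) + 162918) = 1/(-224348 + 162918) = 1/(-61430) = -1/61430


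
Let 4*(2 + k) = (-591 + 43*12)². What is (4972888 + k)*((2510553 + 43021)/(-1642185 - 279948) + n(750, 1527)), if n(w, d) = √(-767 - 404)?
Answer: -25404446716003/3844266 + 19897169*I*√1171/4 ≈ -6.6084e+6 + 1.7022e+8*I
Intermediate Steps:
k = 5617/4 (k = -2 + (-591 + 43*12)²/4 = -2 + (-591 + 516)²/4 = -2 + (¼)*(-75)² = -2 + (¼)*5625 = -2 + 5625/4 = 5617/4 ≈ 1404.3)
n(w, d) = I*√1171 (n(w, d) = √(-1171) = I*√1171)
(4972888 + k)*((2510553 + 43021)/(-1642185 - 279948) + n(750, 1527)) = (4972888 + 5617/4)*((2510553 + 43021)/(-1642185 - 279948) + I*√1171) = 19897169*(2553574/(-1922133) + I*√1171)/4 = 19897169*(2553574*(-1/1922133) + I*√1171)/4 = 19897169*(-2553574/1922133 + I*√1171)/4 = -25404446716003/3844266 + 19897169*I*√1171/4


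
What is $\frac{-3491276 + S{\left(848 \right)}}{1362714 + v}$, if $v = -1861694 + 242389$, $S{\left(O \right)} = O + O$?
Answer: $\frac{3489580}{256591} \approx 13.6$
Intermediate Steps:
$S{\left(O \right)} = 2 O$
$v = -1619305$
$\frac{-3491276 + S{\left(848 \right)}}{1362714 + v} = \frac{-3491276 + 2 \cdot 848}{1362714 - 1619305} = \frac{-3491276 + 1696}{-256591} = \left(-3489580\right) \left(- \frac{1}{256591}\right) = \frac{3489580}{256591}$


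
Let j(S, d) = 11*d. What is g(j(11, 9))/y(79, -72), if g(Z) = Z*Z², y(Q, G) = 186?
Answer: 323433/62 ≈ 5216.7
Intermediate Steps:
g(Z) = Z³
g(j(11, 9))/y(79, -72) = (11*9)³/186 = 99³*(1/186) = 970299*(1/186) = 323433/62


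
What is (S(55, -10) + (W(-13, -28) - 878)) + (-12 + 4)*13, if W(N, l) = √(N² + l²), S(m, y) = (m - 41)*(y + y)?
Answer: -1262 + √953 ≈ -1231.1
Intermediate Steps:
S(m, y) = 2*y*(-41 + m) (S(m, y) = (-41 + m)*(2*y) = 2*y*(-41 + m))
(S(55, -10) + (W(-13, -28) - 878)) + (-12 + 4)*13 = (2*(-10)*(-41 + 55) + (√((-13)² + (-28)²) - 878)) + (-12 + 4)*13 = (2*(-10)*14 + (√(169 + 784) - 878)) - 8*13 = (-280 + (√953 - 878)) - 104 = (-280 + (-878 + √953)) - 104 = (-1158 + √953) - 104 = -1262 + √953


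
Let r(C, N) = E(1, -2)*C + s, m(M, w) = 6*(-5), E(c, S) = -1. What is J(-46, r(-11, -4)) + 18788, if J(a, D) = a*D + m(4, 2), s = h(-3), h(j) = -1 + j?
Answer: 18436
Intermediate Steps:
m(M, w) = -30
s = -4 (s = -1 - 3 = -4)
r(C, N) = -4 - C (r(C, N) = -C - 4 = -4 - C)
J(a, D) = -30 + D*a (J(a, D) = a*D - 30 = D*a - 30 = -30 + D*a)
J(-46, r(-11, -4)) + 18788 = (-30 + (-4 - 1*(-11))*(-46)) + 18788 = (-30 + (-4 + 11)*(-46)) + 18788 = (-30 + 7*(-46)) + 18788 = (-30 - 322) + 18788 = -352 + 18788 = 18436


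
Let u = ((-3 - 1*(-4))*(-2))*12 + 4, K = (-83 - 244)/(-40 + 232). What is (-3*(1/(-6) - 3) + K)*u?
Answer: -2495/16 ≈ -155.94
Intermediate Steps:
K = -109/64 (K = -327/192 = -327*1/192 = -109/64 ≈ -1.7031)
u = -20 (u = ((-3 + 4)*(-2))*12 + 4 = (1*(-2))*12 + 4 = -2*12 + 4 = -24 + 4 = -20)
(-3*(1/(-6) - 3) + K)*u = (-3*(1/(-6) - 3) - 109/64)*(-20) = (-3*(-⅙ - 3) - 109/64)*(-20) = (-3*(-19/6) - 109/64)*(-20) = (19/2 - 109/64)*(-20) = (499/64)*(-20) = -2495/16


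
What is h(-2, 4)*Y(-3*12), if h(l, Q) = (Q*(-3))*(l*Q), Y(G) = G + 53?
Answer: 1632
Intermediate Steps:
Y(G) = 53 + G
h(l, Q) = -3*l*Q² (h(l, Q) = (-3*Q)*(Q*l) = -3*l*Q²)
h(-2, 4)*Y(-3*12) = (-3*(-2)*4²)*(53 - 3*12) = (-3*(-2)*16)*(53 - 36) = 96*17 = 1632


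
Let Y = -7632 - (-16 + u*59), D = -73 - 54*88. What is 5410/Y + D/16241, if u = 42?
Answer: -68283680/81968327 ≈ -0.83305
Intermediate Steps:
D = -4825 (D = -73 - 4752 = -4825)
Y = -10094 (Y = -7632 - (-16 + 42*59) = -7632 - (-16 + 2478) = -7632 - 1*2462 = -7632 - 2462 = -10094)
5410/Y + D/16241 = 5410/(-10094) - 4825/16241 = 5410*(-1/10094) - 4825*1/16241 = -2705/5047 - 4825/16241 = -68283680/81968327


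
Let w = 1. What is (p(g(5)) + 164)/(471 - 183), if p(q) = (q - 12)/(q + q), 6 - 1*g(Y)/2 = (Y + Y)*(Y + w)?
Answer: 1481/2592 ≈ 0.57137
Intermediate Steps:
g(Y) = 12 - 4*Y*(1 + Y) (g(Y) = 12 - 2*(Y + Y)*(Y + 1) = 12 - 2*2*Y*(1 + Y) = 12 - 4*Y*(1 + Y))
p(q) = (-12 + q)/(2*q) (p(q) = (-12 + q)/((2*q)) = (-12 + q)*(1/(2*q)) = (-12 + q)/(2*q))
(p(g(5)) + 164)/(471 - 183) = ((-12 + (12 - 4*5 - 4*5**2))/(2*(12 - 4*5 - 4*5**2)) + 164)/(471 - 183) = ((-12 + (12 - 20 - 4*25))/(2*(12 - 20 - 4*25)) + 164)/288 = ((-12 + (12 - 20 - 100))/(2*(12 - 20 - 100)) + 164)*(1/288) = ((1/2)*(-12 - 108)/(-108) + 164)*(1/288) = ((1/2)*(-1/108)*(-120) + 164)*(1/288) = (5/9 + 164)*(1/288) = (1481/9)*(1/288) = 1481/2592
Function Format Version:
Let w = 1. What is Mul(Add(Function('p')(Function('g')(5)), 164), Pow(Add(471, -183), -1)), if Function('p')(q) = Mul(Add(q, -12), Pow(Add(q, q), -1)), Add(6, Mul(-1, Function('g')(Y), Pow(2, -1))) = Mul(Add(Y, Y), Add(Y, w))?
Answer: Rational(1481, 2592) ≈ 0.57137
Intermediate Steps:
Function('g')(Y) = Add(12, Mul(-4, Y, Add(1, Y))) (Function('g')(Y) = Add(12, Mul(-2, Mul(Add(Y, Y), Add(Y, 1)))) = Add(12, Mul(-2, Mul(Mul(2, Y), Add(1, Y)))) = Add(12, Mul(-2, Mul(2, Y, Add(1, Y)))) = Add(12, Mul(-4, Y, Add(1, Y))))
Function('p')(q) = Mul(Rational(1, 2), Pow(q, -1), Add(-12, q)) (Function('p')(q) = Mul(Add(-12, q), Pow(Mul(2, q), -1)) = Mul(Add(-12, q), Mul(Rational(1, 2), Pow(q, -1))) = Mul(Rational(1, 2), Pow(q, -1), Add(-12, q)))
Mul(Add(Function('p')(Function('g')(5)), 164), Pow(Add(471, -183), -1)) = Mul(Add(Mul(Rational(1, 2), Pow(Add(12, Mul(-4, 5), Mul(-4, Pow(5, 2))), -1), Add(-12, Add(12, Mul(-4, 5), Mul(-4, Pow(5, 2))))), 164), Pow(Add(471, -183), -1)) = Mul(Add(Mul(Rational(1, 2), Pow(Add(12, -20, Mul(-4, 25)), -1), Add(-12, Add(12, -20, Mul(-4, 25)))), 164), Pow(288, -1)) = Mul(Add(Mul(Rational(1, 2), Pow(Add(12, -20, -100), -1), Add(-12, Add(12, -20, -100))), 164), Rational(1, 288)) = Mul(Add(Mul(Rational(1, 2), Pow(-108, -1), Add(-12, -108)), 164), Rational(1, 288)) = Mul(Add(Mul(Rational(1, 2), Rational(-1, 108), -120), 164), Rational(1, 288)) = Mul(Add(Rational(5, 9), 164), Rational(1, 288)) = Mul(Rational(1481, 9), Rational(1, 288)) = Rational(1481, 2592)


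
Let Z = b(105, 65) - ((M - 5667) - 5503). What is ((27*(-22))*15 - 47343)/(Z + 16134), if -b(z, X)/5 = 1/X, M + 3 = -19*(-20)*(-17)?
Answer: -731289/438970 ≈ -1.6659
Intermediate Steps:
M = -6463 (M = -3 - 19*(-20)*(-17) = -3 + 380*(-17) = -3 - 6460 = -6463)
b(z, X) = -5/X
Z = 229228/13 (Z = -5/65 - ((-6463 - 5667) - 5503) = -5*1/65 - (-12130 - 5503) = -1/13 - 1*(-17633) = -1/13 + 17633 = 229228/13 ≈ 17633.)
((27*(-22))*15 - 47343)/(Z + 16134) = ((27*(-22))*15 - 47343)/(229228/13 + 16134) = (-594*15 - 47343)/(438970/13) = (-8910 - 47343)*(13/438970) = -56253*13/438970 = -731289/438970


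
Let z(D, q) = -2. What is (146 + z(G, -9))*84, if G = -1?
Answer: 12096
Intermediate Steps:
(146 + z(G, -9))*84 = (146 - 2)*84 = 144*84 = 12096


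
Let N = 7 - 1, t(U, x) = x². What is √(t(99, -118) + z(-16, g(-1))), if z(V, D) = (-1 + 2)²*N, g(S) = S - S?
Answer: √13930 ≈ 118.03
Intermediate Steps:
g(S) = 0
N = 6
z(V, D) = 6 (z(V, D) = (-1 + 2)²*6 = 1²*6 = 1*6 = 6)
√(t(99, -118) + z(-16, g(-1))) = √((-118)² + 6) = √(13924 + 6) = √13930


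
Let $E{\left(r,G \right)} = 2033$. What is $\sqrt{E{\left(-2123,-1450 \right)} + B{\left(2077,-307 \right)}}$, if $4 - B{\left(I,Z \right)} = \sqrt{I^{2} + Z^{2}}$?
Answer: $\sqrt{2037 - \sqrt{4408178}} \approx 7.9099 i$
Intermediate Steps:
$B{\left(I,Z \right)} = 4 - \sqrt{I^{2} + Z^{2}}$
$\sqrt{E{\left(-2123,-1450 \right)} + B{\left(2077,-307 \right)}} = \sqrt{2033 + \left(4 - \sqrt{2077^{2} + \left(-307\right)^{2}}\right)} = \sqrt{2033 + \left(4 - \sqrt{4313929 + 94249}\right)} = \sqrt{2033 + \left(4 - \sqrt{4408178}\right)} = \sqrt{2037 - \sqrt{4408178}}$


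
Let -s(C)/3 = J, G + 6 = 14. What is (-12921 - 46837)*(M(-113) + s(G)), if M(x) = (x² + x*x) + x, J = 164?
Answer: -1489946214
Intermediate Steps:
G = 8 (G = -6 + 14 = 8)
M(x) = x + 2*x² (M(x) = (x² + x²) + x = 2*x² + x = x + 2*x²)
s(C) = -492 (s(C) = -3*164 = -492)
(-12921 - 46837)*(M(-113) + s(G)) = (-12921 - 46837)*(-113*(1 + 2*(-113)) - 492) = -59758*(-113*(1 - 226) - 492) = -59758*(-113*(-225) - 492) = -59758*(25425 - 492) = -59758*24933 = -1489946214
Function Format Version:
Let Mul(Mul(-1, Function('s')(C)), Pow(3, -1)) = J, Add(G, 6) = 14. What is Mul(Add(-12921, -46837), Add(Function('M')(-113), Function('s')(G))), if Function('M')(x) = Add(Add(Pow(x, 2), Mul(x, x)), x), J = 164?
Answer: -1489946214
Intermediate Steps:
G = 8 (G = Add(-6, 14) = 8)
Function('M')(x) = Add(x, Mul(2, Pow(x, 2))) (Function('M')(x) = Add(Add(Pow(x, 2), Pow(x, 2)), x) = Add(Mul(2, Pow(x, 2)), x) = Add(x, Mul(2, Pow(x, 2))))
Function('s')(C) = -492 (Function('s')(C) = Mul(-3, 164) = -492)
Mul(Add(-12921, -46837), Add(Function('M')(-113), Function('s')(G))) = Mul(Add(-12921, -46837), Add(Mul(-113, Add(1, Mul(2, -113))), -492)) = Mul(-59758, Add(Mul(-113, Add(1, -226)), -492)) = Mul(-59758, Add(Mul(-113, -225), -492)) = Mul(-59758, Add(25425, -492)) = Mul(-59758, 24933) = -1489946214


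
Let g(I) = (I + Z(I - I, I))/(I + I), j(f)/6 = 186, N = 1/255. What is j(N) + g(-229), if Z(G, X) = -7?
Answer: 255682/229 ≈ 1116.5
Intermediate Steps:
N = 1/255 ≈ 0.0039216
j(f) = 1116 (j(f) = 6*186 = 1116)
g(I) = (-7 + I)/(2*I) (g(I) = (I - 7)/(I + I) = (-7 + I)/((2*I)) = (-7 + I)*(1/(2*I)) = (-7 + I)/(2*I))
j(N) + g(-229) = 1116 + (½)*(-7 - 229)/(-229) = 1116 + (½)*(-1/229)*(-236) = 1116 + 118/229 = 255682/229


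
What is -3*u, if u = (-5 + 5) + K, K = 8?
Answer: -24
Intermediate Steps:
u = 8 (u = (-5 + 5) + 8 = 0 + 8 = 8)
-3*u = -3*8 = -24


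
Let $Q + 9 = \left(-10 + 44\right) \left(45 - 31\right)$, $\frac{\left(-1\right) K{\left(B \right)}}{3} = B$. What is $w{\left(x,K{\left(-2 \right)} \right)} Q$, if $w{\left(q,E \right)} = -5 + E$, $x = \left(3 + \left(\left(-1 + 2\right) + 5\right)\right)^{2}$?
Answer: $467$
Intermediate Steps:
$K{\left(B \right)} = - 3 B$
$x = 81$ ($x = \left(3 + \left(1 + 5\right)\right)^{2} = \left(3 + 6\right)^{2} = 9^{2} = 81$)
$Q = 467$ ($Q = -9 + \left(-10 + 44\right) \left(45 - 31\right) = -9 + 34 \cdot 14 = -9 + 476 = 467$)
$w{\left(x,K{\left(-2 \right)} \right)} Q = \left(-5 - -6\right) 467 = \left(-5 + 6\right) 467 = 1 \cdot 467 = 467$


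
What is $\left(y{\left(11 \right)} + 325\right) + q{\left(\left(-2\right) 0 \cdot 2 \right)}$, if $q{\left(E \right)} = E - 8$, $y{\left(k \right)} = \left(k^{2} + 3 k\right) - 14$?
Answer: $457$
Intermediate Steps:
$y{\left(k \right)} = -14 + k^{2} + 3 k$
$q{\left(E \right)} = -8 + E$ ($q{\left(E \right)} = E - 8 = -8 + E$)
$\left(y{\left(11 \right)} + 325\right) + q{\left(\left(-2\right) 0 \cdot 2 \right)} = \left(\left(-14 + 11^{2} + 3 \cdot 11\right) + 325\right) - \left(8 - \left(-2\right) 0 \cdot 2\right) = \left(\left(-14 + 121 + 33\right) + 325\right) + \left(-8 + 0 \cdot 2\right) = \left(140 + 325\right) + \left(-8 + 0\right) = 465 - 8 = 457$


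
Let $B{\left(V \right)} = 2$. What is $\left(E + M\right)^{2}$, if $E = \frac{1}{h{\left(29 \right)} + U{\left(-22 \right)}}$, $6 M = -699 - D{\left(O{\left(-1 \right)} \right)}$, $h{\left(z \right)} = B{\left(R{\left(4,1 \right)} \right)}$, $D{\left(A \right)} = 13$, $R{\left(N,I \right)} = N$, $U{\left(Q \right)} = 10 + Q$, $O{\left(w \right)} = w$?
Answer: $\frac{12694969}{900} \approx 14106.0$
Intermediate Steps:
$h{\left(z \right)} = 2$
$M = - \frac{356}{3}$ ($M = \frac{-699 - 13}{6} = \frac{1}{6} \left(-712\right) = - \frac{356}{3} \approx -118.67$)
$E = - \frac{1}{10}$ ($E = \frac{1}{2 + \left(10 - 22\right)} = \frac{1}{2 - 12} = \frac{1}{-10} = - \frac{1}{10} \approx -0.1$)
$\left(E + M\right)^{2} = \left(- \frac{1}{10} - \frac{356}{3}\right)^{2} = \left(- \frac{3563}{30}\right)^{2} = \frac{12694969}{900}$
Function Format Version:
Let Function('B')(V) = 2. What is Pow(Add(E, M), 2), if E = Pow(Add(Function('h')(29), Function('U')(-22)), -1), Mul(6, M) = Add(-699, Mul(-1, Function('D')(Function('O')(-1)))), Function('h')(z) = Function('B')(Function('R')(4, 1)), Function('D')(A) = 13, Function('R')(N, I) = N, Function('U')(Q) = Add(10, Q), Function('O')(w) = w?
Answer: Rational(12694969, 900) ≈ 14106.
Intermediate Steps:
Function('h')(z) = 2
M = Rational(-356, 3) (M = Mul(Rational(1, 6), Add(-699, Mul(-1, 13))) = Mul(Rational(1, 6), Add(-699, -13)) = Mul(Rational(1, 6), -712) = Rational(-356, 3) ≈ -118.67)
E = Rational(-1, 10) (E = Pow(Add(2, Add(10, -22)), -1) = Pow(Add(2, -12), -1) = Pow(-10, -1) = Rational(-1, 10) ≈ -0.10000)
Pow(Add(E, M), 2) = Pow(Add(Rational(-1, 10), Rational(-356, 3)), 2) = Pow(Rational(-3563, 30), 2) = Rational(12694969, 900)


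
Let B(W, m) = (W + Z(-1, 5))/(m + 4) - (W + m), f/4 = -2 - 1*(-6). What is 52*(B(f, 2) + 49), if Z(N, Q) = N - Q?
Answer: 5096/3 ≈ 1698.7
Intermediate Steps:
f = 16 (f = 4*(-2 - 1*(-6)) = 4*(-2 + 6) = 4*4 = 16)
B(W, m) = -W - m + (-6 + W)/(4 + m) (B(W, m) = (W + (-1 - 1*5))/(m + 4) - (W + m) = (W + (-1 - 5))/(4 + m) + (-W - m) = (W - 6)/(4 + m) + (-W - m) = (-6 + W)/(4 + m) + (-W - m) = -W - m + (-6 + W)/(4 + m))
52*(B(f, 2) + 49) = 52*((-6 - 1*2² - 4*2 - 3*16 - 1*16*2)/(4 + 2) + 49) = 52*((-6 - 1*4 - 8 - 48 - 32)/6 + 49) = 52*((-6 - 4 - 8 - 48 - 32)/6 + 49) = 52*((⅙)*(-98) + 49) = 52*(-49/3 + 49) = 52*(98/3) = 5096/3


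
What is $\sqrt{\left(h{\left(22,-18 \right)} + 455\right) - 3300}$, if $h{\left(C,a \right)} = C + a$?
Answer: $i \sqrt{2841} \approx 53.301 i$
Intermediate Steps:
$\sqrt{\left(h{\left(22,-18 \right)} + 455\right) - 3300} = \sqrt{\left(\left(22 - 18\right) + 455\right) - 3300} = \sqrt{\left(4 + 455\right) - 3300} = \sqrt{459 - 3300} = \sqrt{-2841} = i \sqrt{2841}$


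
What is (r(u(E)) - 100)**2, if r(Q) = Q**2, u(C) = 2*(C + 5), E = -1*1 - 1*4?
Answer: 10000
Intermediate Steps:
E = -5 (E = -1 - 4 = -5)
u(C) = 10 + 2*C (u(C) = 2*(5 + C) = 10 + 2*C)
(r(u(E)) - 100)**2 = ((10 + 2*(-5))**2 - 100)**2 = ((10 - 10)**2 - 100)**2 = (0**2 - 100)**2 = (0 - 100)**2 = (-100)**2 = 10000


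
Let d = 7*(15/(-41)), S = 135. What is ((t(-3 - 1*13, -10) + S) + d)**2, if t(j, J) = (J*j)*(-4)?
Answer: 433056100/1681 ≈ 2.5762e+5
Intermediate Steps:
t(j, J) = -4*J*j
d = -105/41 (d = 7*(15*(-1/41)) = 7*(-15/41) = -105/41 ≈ -2.5610)
((t(-3 - 1*13, -10) + S) + d)**2 = ((-4*(-10)*(-3 - 1*13) + 135) - 105/41)**2 = ((-4*(-10)*(-3 - 13) + 135) - 105/41)**2 = ((-4*(-10)*(-16) + 135) - 105/41)**2 = ((-640 + 135) - 105/41)**2 = (-505 - 105/41)**2 = (-20810/41)**2 = 433056100/1681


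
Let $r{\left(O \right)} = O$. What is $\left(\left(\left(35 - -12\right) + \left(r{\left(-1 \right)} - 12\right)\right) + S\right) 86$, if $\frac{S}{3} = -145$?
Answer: $-34486$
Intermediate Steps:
$S = -435$ ($S = 3 \left(-145\right) = -435$)
$\left(\left(\left(35 - -12\right) + \left(r{\left(-1 \right)} - 12\right)\right) + S\right) 86 = \left(\left(\left(35 - -12\right) - 13\right) - 435\right) 86 = \left(\left(\left(35 + 12\right) - 13\right) - 435\right) 86 = \left(\left(47 - 13\right) - 435\right) 86 = \left(34 - 435\right) 86 = \left(-401\right) 86 = -34486$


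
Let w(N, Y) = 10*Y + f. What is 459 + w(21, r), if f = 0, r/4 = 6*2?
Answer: 939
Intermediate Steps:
r = 48 (r = 4*(6*2) = 4*12 = 48)
w(N, Y) = 10*Y (w(N, Y) = 10*Y + 0 = 10*Y)
459 + w(21, r) = 459 + 10*48 = 459 + 480 = 939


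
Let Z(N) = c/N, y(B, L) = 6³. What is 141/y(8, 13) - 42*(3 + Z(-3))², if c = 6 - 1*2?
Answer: -8353/72 ≈ -116.01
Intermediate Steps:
y(B, L) = 216
c = 4 (c = 6 - 2 = 4)
Z(N) = 4/N
141/y(8, 13) - 42*(3 + Z(-3))² = 141/216 - 42*(3 + 4/(-3))² = 141*(1/216) - 42*(3 + 4*(-⅓))² = 47/72 - 42*(3 - 4/3)² = 47/72 - 42*(5/3)² = 47/72 - 42*25/9 = 47/72 - 350/3 = -8353/72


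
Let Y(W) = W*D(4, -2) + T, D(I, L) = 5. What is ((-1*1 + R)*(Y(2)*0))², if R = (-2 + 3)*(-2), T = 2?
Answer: 0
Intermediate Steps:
Y(W) = 2 + 5*W (Y(W) = W*5 + 2 = 5*W + 2 = 2 + 5*W)
R = -2 (R = 1*(-2) = -2)
((-1*1 + R)*(Y(2)*0))² = ((-1*1 - 2)*((2 + 5*2)*0))² = ((-1 - 2)*((2 + 10)*0))² = (-36*0)² = (-3*0)² = 0² = 0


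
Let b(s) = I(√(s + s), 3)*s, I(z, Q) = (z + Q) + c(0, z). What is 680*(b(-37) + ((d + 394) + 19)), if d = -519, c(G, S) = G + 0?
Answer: -147560 - 25160*I*√74 ≈ -1.4756e+5 - 2.1643e+5*I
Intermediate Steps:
c(G, S) = G
I(z, Q) = Q + z (I(z, Q) = (z + Q) + 0 = (Q + z) + 0 = Q + z)
b(s) = s*(3 + √2*√s) (b(s) = (3 + √(s + s))*s = (3 + √(2*s))*s = (3 + √2*√s)*s = s*(3 + √2*√s))
680*(b(-37) + ((d + 394) + 19)) = 680*(-37*(3 + √2*√(-37)) + ((-519 + 394) + 19)) = 680*(-37*(3 + √2*(I*√37)) + (-125 + 19)) = 680*(-37*(3 + I*√74) - 106) = 680*((-111 - 37*I*√74) - 106) = 680*(-217 - 37*I*√74) = -147560 - 25160*I*√74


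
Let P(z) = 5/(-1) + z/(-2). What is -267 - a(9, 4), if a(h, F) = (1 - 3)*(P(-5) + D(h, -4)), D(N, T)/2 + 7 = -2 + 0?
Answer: -308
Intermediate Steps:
D(N, T) = -18 (D(N, T) = -14 + 2*(-2 + 0) = -14 + 2*(-2) = -14 - 4 = -18)
P(z) = -5 - z/2 (P(z) = 5*(-1) + z*(-½) = -5 - z/2)
a(h, F) = 41 (a(h, F) = (1 - 3)*((-5 - ½*(-5)) - 18) = -2*((-5 + 5/2) - 18) = -2*(-5/2 - 18) = -2*(-41/2) = 41)
-267 - a(9, 4) = -267 - 1*41 = -267 - 41 = -308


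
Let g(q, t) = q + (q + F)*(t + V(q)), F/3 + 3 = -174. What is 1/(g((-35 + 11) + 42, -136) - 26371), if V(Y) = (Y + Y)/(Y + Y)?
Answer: 1/42902 ≈ 2.3309e-5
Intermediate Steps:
V(Y) = 1 (V(Y) = (2*Y)/((2*Y)) = (2*Y)*(1/(2*Y)) = 1)
F = -531 (F = -9 + 3*(-174) = -9 - 522 = -531)
g(q, t) = q + (1 + t)*(-531 + q) (g(q, t) = q + (q - 531)*(t + 1) = q + (-531 + q)*(1 + t) = q + (1 + t)*(-531 + q))
1/(g((-35 + 11) + 42, -136) - 26371) = 1/((-531 - 531*(-136) + 2*((-35 + 11) + 42) + ((-35 + 11) + 42)*(-136)) - 26371) = 1/((-531 + 72216 + 2*(-24 + 42) + (-24 + 42)*(-136)) - 26371) = 1/((-531 + 72216 + 2*18 + 18*(-136)) - 26371) = 1/((-531 + 72216 + 36 - 2448) - 26371) = 1/(69273 - 26371) = 1/42902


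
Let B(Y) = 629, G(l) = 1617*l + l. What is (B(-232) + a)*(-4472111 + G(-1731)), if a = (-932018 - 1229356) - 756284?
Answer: 21215169786201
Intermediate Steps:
G(l) = 1618*l
a = -2917658 (a = -2161374 - 756284 = -2917658)
(B(-232) + a)*(-4472111 + G(-1731)) = (629 - 2917658)*(-4472111 + 1618*(-1731)) = -2917029*(-4472111 - 2800758) = -2917029*(-7272869) = 21215169786201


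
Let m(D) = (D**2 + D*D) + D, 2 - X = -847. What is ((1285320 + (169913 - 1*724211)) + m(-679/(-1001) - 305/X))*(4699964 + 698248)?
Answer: 19388619810654242084528/4913219883 ≈ 3.9462e+12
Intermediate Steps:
X = 849 (X = 2 - 1*(-847) = 2 + 847 = 849)
m(D) = D + 2*D**2 (m(D) = (D**2 + D**2) + D = 2*D**2 + D = D + 2*D**2)
((1285320 + (169913 - 1*724211)) + m(-679/(-1001) - 305/X))*(4699964 + 698248) = ((1285320 + (169913 - 1*724211)) + (-679/(-1001) - 305/849)*(1 + 2*(-679/(-1001) - 305/849)))*(4699964 + 698248) = ((1285320 + (169913 - 724211)) + (-679*(-1/1001) - 305*1/849)*(1 + 2*(-679*(-1/1001) - 305*1/849)))*5398212 = ((1285320 - 554298) + (97/143 - 305/849)*(1 + 2*(97/143 - 305/849)))*5398212 = (731022 + 38738*(1 + 2*(38738/121407))/121407)*5398212 = (731022 + 38738*(1 + 77476/121407)/121407)*5398212 = (731022 + (38738/121407)*(198883/121407))*5398212 = (731022 + 7704329654/14739659649)*5398212 = (10775023180260932/14739659649)*5398212 = 19388619810654242084528/4913219883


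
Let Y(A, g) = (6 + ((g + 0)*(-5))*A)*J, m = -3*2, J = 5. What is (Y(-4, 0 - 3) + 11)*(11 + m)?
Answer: -1295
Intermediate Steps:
m = -6
Y(A, g) = 30 - 25*A*g (Y(A, g) = (6 + ((g + 0)*(-5))*A)*5 = (6 + (g*(-5))*A)*5 = (6 + (-5*g)*A)*5 = (6 - 5*A*g)*5 = 30 - 25*A*g)
(Y(-4, 0 - 3) + 11)*(11 + m) = ((30 - 25*(-4)*(0 - 3)) + 11)*(11 - 6) = ((30 - 25*(-4)*(-3)) + 11)*5 = ((30 - 300) + 11)*5 = (-270 + 11)*5 = -259*5 = -1295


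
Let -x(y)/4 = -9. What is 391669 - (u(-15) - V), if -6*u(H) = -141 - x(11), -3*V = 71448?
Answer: 735647/2 ≈ 3.6782e+5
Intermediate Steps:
V = -23816 (V = -⅓*71448 = -23816)
x(y) = 36 (x(y) = -4*(-9) = 36)
u(H) = 59/2 (u(H) = -(-141 - 1*36)/6 = -(-141 - 36)/6 = -⅙*(-177) = 59/2)
391669 - (u(-15) - V) = 391669 - (59/2 - 1*(-23816)) = 391669 - (59/2 + 23816) = 391669 - 1*47691/2 = 391669 - 47691/2 = 735647/2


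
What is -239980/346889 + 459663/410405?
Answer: 771684133/1802088355 ≈ 0.42822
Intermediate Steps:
-239980/346889 + 459663/410405 = 771684133/1802088355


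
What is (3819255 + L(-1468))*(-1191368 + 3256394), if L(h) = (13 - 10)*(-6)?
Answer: 7886823705162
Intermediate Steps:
L(h) = -18 (L(h) = 3*(-6) = -18)
(3819255 + L(-1468))*(-1191368 + 3256394) = (3819255 - 18)*(-1191368 + 3256394) = 3819237*2065026 = 7886823705162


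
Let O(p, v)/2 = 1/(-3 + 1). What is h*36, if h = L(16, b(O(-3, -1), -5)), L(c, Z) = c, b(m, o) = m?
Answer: 576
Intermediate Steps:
O(p, v) = -1 (O(p, v) = 2/(-3 + 1) = 2/(-2) = 2*(-½) = -1)
h = 16
h*36 = 16*36 = 576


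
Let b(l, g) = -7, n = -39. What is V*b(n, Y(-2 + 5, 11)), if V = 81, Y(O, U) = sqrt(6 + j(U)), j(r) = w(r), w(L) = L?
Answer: -567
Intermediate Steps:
j(r) = r
Y(O, U) = sqrt(6 + U)
V*b(n, Y(-2 + 5, 11)) = 81*(-7) = -567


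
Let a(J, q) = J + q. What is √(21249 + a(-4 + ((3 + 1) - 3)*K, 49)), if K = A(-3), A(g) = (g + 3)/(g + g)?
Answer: 39*√14 ≈ 145.92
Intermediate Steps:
A(g) = (3 + g)/(2*g) (A(g) = (3 + g)/((2*g)) = (3 + g)*(1/(2*g)) = (3 + g)/(2*g))
K = 0 (K = (½)*(3 - 3)/(-3) = (½)*(-⅓)*0 = 0)
√(21249 + a(-4 + ((3 + 1) - 3)*K, 49)) = √(21249 + ((-4 + ((3 + 1) - 3)*0) + 49)) = √(21249 + ((-4 + (4 - 3)*0) + 49)) = √(21249 + ((-4 + 1*0) + 49)) = √(21249 + ((-4 + 0) + 49)) = √(21249 + (-4 + 49)) = √(21249 + 45) = √21294 = 39*√14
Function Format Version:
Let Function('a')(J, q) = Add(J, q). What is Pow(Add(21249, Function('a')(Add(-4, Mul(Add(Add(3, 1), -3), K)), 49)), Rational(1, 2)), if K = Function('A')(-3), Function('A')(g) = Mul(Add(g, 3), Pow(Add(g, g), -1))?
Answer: Mul(39, Pow(14, Rational(1, 2))) ≈ 145.92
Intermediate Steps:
Function('A')(g) = Mul(Rational(1, 2), Pow(g, -1), Add(3, g)) (Function('A')(g) = Mul(Add(3, g), Pow(Mul(2, g), -1)) = Mul(Add(3, g), Mul(Rational(1, 2), Pow(g, -1))) = Mul(Rational(1, 2), Pow(g, -1), Add(3, g)))
K = 0 (K = Mul(Rational(1, 2), Pow(-3, -1), Add(3, -3)) = Mul(Rational(1, 2), Rational(-1, 3), 0) = 0)
Pow(Add(21249, Function('a')(Add(-4, Mul(Add(Add(3, 1), -3), K)), 49)), Rational(1, 2)) = Pow(Add(21249, Add(Add(-4, Mul(Add(Add(3, 1), -3), 0)), 49)), Rational(1, 2)) = Pow(Add(21249, Add(Add(-4, Mul(Add(4, -3), 0)), 49)), Rational(1, 2)) = Pow(Add(21249, Add(Add(-4, Mul(1, 0)), 49)), Rational(1, 2)) = Pow(Add(21249, Add(Add(-4, 0), 49)), Rational(1, 2)) = Pow(Add(21249, Add(-4, 49)), Rational(1, 2)) = Pow(Add(21249, 45), Rational(1, 2)) = Pow(21294, Rational(1, 2)) = Mul(39, Pow(14, Rational(1, 2)))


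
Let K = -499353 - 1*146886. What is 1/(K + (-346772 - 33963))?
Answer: -1/1026974 ≈ -9.7373e-7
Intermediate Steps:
K = -646239 (K = -499353 - 146886 = -646239)
1/(K + (-346772 - 33963)) = 1/(-646239 + (-346772 - 33963)) = 1/(-646239 - 380735) = 1/(-1026974) = -1/1026974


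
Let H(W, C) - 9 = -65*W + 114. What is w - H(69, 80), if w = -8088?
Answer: -3726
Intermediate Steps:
H(W, C) = 123 - 65*W (H(W, C) = 9 + (-65*W + 114) = 9 + (114 - 65*W) = 123 - 65*W)
w - H(69, 80) = -8088 - (123 - 65*69) = -8088 - (123 - 4485) = -8088 - 1*(-4362) = -8088 + 4362 = -3726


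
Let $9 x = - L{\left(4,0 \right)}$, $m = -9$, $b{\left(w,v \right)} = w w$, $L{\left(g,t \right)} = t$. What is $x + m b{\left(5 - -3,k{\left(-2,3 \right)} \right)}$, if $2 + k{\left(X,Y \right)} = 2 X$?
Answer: $-576$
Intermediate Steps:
$k{\left(X,Y \right)} = -2 + 2 X$
$b{\left(w,v \right)} = w^{2}$
$x = 0$ ($x = \frac{\left(-1\right) 0}{9} = \frac{1}{9} \cdot 0 = 0$)
$x + m b{\left(5 - -3,k{\left(-2,3 \right)} \right)} = 0 - 9 \left(5 - -3\right)^{2} = 0 - 9 \left(5 + 3\right)^{2} = 0 - 9 \cdot 8^{2} = 0 - 576 = -576$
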